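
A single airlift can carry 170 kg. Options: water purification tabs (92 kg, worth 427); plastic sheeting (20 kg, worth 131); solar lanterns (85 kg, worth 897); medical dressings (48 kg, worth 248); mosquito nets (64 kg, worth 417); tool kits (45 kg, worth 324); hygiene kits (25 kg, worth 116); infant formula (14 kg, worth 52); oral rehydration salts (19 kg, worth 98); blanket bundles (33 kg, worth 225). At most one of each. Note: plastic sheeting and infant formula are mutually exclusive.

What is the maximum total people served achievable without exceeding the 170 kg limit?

By people served per kg: solar lanterns 10.55, tool kits 7.20, blanket bundles 6.82, plastic sheeting 6.55 lead.
Filling by ratio: solar lanterns + tool kits + blanket bundles for 1446, with 7 kg left unused.
The 33 kg tied up in blanket bundles is better spent on plastic sheeting + oral rehydration salts — total rises to 1450 (169 kg).
Next best is solar lanterns + tool kits + blanket bundles at 1446 (163 kg) — short by 4.

1450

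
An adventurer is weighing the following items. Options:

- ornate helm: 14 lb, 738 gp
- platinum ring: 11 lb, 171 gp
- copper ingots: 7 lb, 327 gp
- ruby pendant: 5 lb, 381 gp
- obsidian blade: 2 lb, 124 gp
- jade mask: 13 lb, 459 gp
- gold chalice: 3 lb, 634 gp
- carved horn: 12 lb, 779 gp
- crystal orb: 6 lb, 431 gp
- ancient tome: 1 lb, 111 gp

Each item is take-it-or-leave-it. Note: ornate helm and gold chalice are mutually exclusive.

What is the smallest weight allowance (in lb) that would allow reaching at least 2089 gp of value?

26

Minimise lb subject to total value ≥ 2089.
ruby pendant + gold chalice + carved horn + crystal orb reaches 2225 using 26 lb.
No combination under 26 lb hits 2089.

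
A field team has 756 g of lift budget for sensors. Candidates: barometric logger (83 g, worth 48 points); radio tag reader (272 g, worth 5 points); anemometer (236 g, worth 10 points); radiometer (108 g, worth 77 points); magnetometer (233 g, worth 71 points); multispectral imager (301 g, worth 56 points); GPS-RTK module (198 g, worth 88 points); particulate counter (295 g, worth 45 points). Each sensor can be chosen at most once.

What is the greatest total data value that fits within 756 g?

284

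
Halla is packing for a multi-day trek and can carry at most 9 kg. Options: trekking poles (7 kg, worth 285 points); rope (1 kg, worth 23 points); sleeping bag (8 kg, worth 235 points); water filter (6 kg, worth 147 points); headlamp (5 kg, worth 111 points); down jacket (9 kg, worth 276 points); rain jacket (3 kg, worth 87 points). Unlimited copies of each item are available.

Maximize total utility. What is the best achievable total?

331

Ranking by ratio (utility/kg): trekking poles 40.71, down jacket 30.67, sleeping bag 29.38, rain jacket 29.00.
The ratio ordering already packs tightly: trekking poles + 2×rope, 9 kg, 331.
Every other selection either busts 9 kg or fails to beat 331.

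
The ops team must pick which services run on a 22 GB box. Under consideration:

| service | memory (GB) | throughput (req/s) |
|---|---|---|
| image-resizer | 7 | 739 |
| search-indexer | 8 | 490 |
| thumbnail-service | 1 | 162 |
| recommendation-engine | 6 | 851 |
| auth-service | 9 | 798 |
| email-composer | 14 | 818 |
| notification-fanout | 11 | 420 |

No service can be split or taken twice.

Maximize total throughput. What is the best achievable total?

Greedy by ratio would take image-resizer + search-indexer + thumbnail-service + recommendation-engine: 22 GB used, total 2242.
Dropping search-indexer and thumbnail-service frees 9 GB; slotting in auth-service (9 GB) lifts the total to 2388 at 22 GB.
Runner-up image-resizer + search-indexer + thumbnail-service + recommendation-engine tops out at 2242.

2388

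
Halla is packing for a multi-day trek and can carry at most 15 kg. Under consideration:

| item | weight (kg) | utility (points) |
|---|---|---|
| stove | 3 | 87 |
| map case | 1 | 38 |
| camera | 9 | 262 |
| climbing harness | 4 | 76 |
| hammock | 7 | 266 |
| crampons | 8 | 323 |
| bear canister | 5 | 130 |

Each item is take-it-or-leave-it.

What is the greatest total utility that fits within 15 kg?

By utility per kg: crampons 40.38, map case 38.00, hammock 38.00, camera 29.11 lead.
Greedy by ratio would take stove + map case + crampons: 12 kg used, total 448.
Replace stove and map case with hammock: the trade gains 141 net, giving 589 at 15 kg.

589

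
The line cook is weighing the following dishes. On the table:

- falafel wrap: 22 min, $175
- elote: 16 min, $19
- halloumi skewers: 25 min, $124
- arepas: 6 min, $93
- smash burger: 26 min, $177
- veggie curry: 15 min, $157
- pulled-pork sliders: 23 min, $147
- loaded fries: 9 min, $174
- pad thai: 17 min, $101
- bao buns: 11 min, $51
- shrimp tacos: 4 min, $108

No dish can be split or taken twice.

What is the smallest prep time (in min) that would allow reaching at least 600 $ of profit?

50

Minimise min subject to total profit ≥ 600.
falafel wrap + veggie curry + loaded fries + shrimp tacos reaches 614 using 50 min.
Any bundle with less than 50 min falls short of 600.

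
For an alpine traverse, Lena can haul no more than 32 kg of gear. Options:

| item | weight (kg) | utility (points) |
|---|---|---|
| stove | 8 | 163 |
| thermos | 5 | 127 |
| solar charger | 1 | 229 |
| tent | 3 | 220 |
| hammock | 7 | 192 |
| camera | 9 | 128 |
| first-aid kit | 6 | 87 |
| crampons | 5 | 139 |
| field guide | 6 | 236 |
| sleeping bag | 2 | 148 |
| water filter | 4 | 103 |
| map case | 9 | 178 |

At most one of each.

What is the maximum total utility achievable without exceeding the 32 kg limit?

1327

Filling by ratio: solar charger + tent + hammock + crampons + field guide + sleeping bag + water filter for 1267, with 4 kg left unused.
The 4 kg tied up in water filter is better spent on stove — total rises to 1327 (32 kg).
The closest alternative, stove + thermos + solar charger + tent + hammock + field guide + sleeping bag, reaches only 1315.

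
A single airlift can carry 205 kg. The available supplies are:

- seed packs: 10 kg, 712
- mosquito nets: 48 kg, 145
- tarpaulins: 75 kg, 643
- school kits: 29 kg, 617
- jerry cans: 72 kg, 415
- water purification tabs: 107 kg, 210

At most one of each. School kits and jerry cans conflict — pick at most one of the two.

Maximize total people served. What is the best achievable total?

2117

Seed packs + mosquito nets + tarpaulins + school kits uses 162 of the 205 kg and totals 2117.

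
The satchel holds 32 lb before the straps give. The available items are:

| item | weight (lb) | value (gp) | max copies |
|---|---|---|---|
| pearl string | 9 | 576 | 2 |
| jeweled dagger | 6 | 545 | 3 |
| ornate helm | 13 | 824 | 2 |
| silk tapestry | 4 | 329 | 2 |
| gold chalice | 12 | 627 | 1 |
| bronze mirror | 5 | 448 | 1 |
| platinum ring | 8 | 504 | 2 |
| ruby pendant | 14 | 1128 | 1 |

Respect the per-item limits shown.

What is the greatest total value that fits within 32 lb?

Filling by ratio: 3×jeweled dagger + 2×silk tapestry + bronze mirror for 2741, with 1 lb left unused.
The 13 lb tied up in 2×silk tapestry and bronze mirror is better spent on ruby pendant — total rises to 2763 (32 lb).
Every other selection either busts 32 lb or exceeds an availability limit or fails to beat 2763.

2763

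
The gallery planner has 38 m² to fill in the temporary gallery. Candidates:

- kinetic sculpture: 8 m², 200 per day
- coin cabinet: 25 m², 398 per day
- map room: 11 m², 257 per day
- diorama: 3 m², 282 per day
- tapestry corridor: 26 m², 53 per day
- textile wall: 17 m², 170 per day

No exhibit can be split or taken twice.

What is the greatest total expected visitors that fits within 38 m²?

By expected visitors per m²: diorama 94.00, kinetic sculpture 25.00, map room 23.36, coin cabinet 15.92 lead.
Greedy by ratio would take kinetic sculpture + map room + diorama: 22 m² used, total 739.
Replace map room with coin cabinet: the trade gains 141 net, giving 880 at 36 m².

880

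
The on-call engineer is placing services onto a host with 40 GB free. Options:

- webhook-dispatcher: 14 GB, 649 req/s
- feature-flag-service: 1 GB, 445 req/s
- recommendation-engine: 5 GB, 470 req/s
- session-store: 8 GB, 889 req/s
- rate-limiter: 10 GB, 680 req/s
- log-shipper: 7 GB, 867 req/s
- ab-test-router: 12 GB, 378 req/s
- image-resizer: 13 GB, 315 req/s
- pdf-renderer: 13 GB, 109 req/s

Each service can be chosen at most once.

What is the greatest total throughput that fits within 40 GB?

3530

Taking the top-ratio services first gives feature-flag-service + recommendation-engine + session-store + rate-limiter + log-shipper for 3351 (31 GB).
The 5 GB tied up in recommendation-engine is better spent on webhook-dispatcher — total rises to 3530 (40 GB).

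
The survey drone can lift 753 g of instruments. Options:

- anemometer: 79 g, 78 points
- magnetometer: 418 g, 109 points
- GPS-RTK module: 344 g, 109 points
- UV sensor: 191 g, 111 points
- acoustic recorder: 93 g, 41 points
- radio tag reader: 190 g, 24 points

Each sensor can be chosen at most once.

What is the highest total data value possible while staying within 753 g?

339

Best packing: anemometer + GPS-RTK module + UV sensor + acoustic recorder — 707 g, 339 total.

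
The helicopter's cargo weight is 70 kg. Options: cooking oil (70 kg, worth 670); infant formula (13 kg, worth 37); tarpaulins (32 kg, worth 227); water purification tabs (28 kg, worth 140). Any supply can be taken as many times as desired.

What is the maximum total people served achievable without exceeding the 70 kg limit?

Best packing: cooking oil — 70 kg, 670 total.
Every other selection either busts 70 kg or fails to beat 670.

670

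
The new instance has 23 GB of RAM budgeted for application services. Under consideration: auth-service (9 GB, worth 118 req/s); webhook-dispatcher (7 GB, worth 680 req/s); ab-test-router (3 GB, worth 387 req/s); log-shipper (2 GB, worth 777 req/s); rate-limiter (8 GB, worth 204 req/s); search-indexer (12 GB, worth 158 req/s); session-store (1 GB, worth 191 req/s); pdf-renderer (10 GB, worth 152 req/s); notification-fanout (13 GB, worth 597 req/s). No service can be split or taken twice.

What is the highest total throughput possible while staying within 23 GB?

Filling by ratio: webhook-dispatcher + ab-test-router + log-shipper + rate-limiter + session-store for 2239, with 2 GB left unused.
Dropping ab-test-router and rate-limiter frees 11 GB; slotting in notification-fanout (13 GB) lifts the total to 2245 at 23 GB.
The closest alternative, webhook-dispatcher + ab-test-router + log-shipper + rate-limiter + session-store, reaches only 2239.

2245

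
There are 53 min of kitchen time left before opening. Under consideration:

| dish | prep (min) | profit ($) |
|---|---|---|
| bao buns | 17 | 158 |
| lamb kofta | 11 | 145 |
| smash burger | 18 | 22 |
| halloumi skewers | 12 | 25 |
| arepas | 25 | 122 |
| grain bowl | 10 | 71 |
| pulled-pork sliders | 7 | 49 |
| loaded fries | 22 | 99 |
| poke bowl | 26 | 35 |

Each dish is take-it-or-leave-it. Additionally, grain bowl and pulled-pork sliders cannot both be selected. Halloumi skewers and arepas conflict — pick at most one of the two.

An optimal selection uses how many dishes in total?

Optimal total is 425.
bao buns + lamb kofta + arepas hits 425 at 53 min.
Every optimal selection uses 3 dishes.

3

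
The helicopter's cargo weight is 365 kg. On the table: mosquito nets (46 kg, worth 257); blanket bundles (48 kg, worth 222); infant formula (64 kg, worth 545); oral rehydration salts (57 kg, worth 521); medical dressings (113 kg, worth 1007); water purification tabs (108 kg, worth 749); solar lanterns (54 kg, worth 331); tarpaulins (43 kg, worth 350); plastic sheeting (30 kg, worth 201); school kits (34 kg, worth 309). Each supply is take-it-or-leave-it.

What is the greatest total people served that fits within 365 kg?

3063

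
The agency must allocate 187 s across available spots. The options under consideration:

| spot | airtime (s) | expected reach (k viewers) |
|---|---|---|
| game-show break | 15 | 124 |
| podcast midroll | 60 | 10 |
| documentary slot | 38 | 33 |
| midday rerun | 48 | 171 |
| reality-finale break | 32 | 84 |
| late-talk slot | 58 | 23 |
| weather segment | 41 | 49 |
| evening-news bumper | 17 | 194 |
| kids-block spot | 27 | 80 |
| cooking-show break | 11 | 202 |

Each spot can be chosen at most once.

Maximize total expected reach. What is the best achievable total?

855

Density check — cooking-show break 18.36, evening-news bumper 11.41, game-show break 8.27, midday rerun 3.56 are the best per s.
Best packing: game-show break + midday rerun + reality-finale break + evening-news bumper + kids-block spot + cooking-show break — 150 s, 855 total.
The closest alternative, game-show break + midday rerun + reality-finale break + weather segment + evening-news bumper + cooking-show break, reaches only 824.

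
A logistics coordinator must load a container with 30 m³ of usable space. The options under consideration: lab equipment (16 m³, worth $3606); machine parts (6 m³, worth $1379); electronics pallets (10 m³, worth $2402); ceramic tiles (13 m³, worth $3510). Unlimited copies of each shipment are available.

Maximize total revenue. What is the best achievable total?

Filling by ratio: 2×ceramic tiles for 7020, with 4 m³ left unused.
Replace ceramic tiles with machine parts + electronics pallets: the trade gains 271 net, giving 7291 at 29 m³.
Nothing else within 30 m³ beats 7291.

7291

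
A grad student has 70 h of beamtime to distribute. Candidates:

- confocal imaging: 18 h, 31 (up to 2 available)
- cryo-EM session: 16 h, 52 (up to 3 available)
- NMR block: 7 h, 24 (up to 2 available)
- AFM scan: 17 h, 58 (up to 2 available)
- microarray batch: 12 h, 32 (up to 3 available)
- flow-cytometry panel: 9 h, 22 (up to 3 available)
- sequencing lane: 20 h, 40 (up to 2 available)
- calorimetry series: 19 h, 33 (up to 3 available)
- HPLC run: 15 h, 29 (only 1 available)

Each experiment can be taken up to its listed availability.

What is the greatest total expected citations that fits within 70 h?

Greedy by ratio would take cryo-EM session + 2×NMR block + 2×AFM scan: 64 h used, total 216.
The 7 h tied up in NMR block is better spent on microarray batch — total rises to 224 (69 h).
Every other selection either busts 70 h or exceeds an availability limit or fails to beat 224.

224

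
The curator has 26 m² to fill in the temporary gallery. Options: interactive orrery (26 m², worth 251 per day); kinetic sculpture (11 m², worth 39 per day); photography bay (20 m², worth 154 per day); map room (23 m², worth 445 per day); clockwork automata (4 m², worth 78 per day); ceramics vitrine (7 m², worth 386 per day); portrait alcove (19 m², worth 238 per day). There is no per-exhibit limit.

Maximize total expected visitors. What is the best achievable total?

The ratio ordering already packs tightly: clockwork automata + 3×ceramics vitrine, 25 m², 1236.

1236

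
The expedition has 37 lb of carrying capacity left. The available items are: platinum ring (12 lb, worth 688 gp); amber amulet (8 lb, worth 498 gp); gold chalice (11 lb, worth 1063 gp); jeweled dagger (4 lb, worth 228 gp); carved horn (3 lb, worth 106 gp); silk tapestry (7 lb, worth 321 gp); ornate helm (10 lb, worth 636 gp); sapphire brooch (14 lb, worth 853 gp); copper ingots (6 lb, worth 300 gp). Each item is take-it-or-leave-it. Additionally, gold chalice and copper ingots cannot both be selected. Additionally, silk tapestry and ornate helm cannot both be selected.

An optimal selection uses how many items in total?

Best achievable value is 2642.
One optimal bundle: amber amulet + gold chalice + jeweled dagger + sapphire brooch (37 lb).
Any selection reaching 2642 contains exactly 4 items.

4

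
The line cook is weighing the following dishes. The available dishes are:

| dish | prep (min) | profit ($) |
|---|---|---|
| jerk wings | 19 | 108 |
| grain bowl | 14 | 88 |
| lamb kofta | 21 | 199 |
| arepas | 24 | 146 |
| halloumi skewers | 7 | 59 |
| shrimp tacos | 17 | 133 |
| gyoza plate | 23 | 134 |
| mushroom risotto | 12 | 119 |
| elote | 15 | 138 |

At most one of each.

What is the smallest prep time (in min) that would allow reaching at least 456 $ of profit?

Minimise min subject to total profit ≥ 456.
lamb kofta + mushroom risotto + elote reaches 456 using 48 min.
Any bundle with less than 48 min falls short of 456.

48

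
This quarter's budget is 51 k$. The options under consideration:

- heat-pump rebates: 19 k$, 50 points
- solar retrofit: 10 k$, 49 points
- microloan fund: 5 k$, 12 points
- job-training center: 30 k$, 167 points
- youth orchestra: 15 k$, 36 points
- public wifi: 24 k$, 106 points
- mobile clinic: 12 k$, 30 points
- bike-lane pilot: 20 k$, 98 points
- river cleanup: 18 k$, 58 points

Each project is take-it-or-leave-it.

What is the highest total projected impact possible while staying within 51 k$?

Ranking by ratio (projected impact/k$): job-training center 5.57, solar retrofit 4.90, bike-lane pilot 4.90, public wifi 4.42.
A density-first pass picks solar retrofit + microloan fund + job-training center — 228 at 45 k$.
Replace solar retrofit and microloan fund with bike-lane pilot: the trade gains 37 net, giving 265 at 50 k$.
Every other selection either busts 51 k$ or fails to beat 265.

265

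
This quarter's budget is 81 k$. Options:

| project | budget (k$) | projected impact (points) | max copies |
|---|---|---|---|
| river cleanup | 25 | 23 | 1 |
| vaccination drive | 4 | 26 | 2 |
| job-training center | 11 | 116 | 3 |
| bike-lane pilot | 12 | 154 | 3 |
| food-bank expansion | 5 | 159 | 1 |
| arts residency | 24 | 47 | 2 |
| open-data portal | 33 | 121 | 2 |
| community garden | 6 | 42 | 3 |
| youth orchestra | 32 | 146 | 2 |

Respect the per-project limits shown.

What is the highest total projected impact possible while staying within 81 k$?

3×job-training center + 3×bike-lane pilot + food-bank expansion + community garden uses 80 of the 81 k$ and totals 1011.
No other feasible combination exceeds 1011.

1011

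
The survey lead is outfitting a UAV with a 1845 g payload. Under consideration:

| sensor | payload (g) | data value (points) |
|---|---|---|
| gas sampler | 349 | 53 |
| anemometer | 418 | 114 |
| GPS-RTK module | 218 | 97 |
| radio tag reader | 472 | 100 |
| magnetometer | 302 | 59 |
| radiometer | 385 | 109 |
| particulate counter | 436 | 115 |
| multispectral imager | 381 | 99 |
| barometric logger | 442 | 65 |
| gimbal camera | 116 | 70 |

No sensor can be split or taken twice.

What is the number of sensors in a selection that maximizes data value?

6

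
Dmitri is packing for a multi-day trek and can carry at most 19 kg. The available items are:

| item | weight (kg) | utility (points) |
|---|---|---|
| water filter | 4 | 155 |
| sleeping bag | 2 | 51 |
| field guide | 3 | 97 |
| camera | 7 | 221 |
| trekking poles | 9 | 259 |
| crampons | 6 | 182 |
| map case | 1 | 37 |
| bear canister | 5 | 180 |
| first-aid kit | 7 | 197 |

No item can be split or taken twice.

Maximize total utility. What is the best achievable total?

653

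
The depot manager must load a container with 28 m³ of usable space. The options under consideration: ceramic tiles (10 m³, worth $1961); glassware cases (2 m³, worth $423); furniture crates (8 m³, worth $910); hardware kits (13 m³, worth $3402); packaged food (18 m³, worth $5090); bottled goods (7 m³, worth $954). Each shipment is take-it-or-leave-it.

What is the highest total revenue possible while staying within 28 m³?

Density check — packaged food 282.78, hardware kits 261.69, glassware cases 211.50 are the best per m³.
Taking the top-ratio shipments first gives glassware cases + packaged food + bottled goods for 6467 (27 m³).
Replace glassware cases and bottled goods with ceramic tiles: the trade gains 584 net, giving 7051 at 28 m³.

7051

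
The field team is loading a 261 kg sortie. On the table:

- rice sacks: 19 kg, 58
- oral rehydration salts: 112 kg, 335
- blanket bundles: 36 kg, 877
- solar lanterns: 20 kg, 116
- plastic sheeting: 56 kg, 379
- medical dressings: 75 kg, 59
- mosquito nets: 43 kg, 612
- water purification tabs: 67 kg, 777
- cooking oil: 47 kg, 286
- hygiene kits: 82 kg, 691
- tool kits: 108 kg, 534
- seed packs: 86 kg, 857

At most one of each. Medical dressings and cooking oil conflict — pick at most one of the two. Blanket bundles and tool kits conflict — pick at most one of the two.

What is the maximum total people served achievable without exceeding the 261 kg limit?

Best packing: blanket bundles + solar lanterns + mosquito nets + water purification tabs + seed packs — 252 kg, 3239 total.
That's the maximum — no feasible swap from here does better than 3239.

3239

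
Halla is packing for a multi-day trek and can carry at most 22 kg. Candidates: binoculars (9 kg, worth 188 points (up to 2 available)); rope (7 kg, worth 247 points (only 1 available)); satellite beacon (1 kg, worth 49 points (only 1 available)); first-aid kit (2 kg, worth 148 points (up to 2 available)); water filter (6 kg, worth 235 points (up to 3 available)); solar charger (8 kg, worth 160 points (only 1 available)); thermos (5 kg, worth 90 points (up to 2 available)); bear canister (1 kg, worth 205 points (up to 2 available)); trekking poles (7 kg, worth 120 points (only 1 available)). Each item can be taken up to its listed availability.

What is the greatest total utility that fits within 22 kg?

A density-first pass picks satellite beacon + 2×first-aid kit + 2×water filter + 2×bear canister — 1225 at 19 kg.
The 3 kg tied up in satellite beacon and first-aid kit is better spent on water filter — total rises to 1263 (22 kg).
That's the maximum — no swap from here does better than 1263.

1263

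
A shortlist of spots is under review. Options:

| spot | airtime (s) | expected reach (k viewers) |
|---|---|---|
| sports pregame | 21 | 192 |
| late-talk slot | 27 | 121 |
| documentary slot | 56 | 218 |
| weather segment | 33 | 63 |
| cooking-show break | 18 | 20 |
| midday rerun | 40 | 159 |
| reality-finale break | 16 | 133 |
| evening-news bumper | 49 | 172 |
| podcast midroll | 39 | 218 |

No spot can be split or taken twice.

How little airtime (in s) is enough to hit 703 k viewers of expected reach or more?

125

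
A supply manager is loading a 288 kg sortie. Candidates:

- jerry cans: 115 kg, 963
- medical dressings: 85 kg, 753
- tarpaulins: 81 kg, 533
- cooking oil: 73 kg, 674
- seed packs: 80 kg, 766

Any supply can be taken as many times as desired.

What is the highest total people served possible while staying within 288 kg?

The ratio heuristic lands on 3×seed packs (2298) but leaves 48 kg idle.
The 80 kg tied up in seed packs is better spent on jerry cans — total rises to 2495 (275 kg).

2495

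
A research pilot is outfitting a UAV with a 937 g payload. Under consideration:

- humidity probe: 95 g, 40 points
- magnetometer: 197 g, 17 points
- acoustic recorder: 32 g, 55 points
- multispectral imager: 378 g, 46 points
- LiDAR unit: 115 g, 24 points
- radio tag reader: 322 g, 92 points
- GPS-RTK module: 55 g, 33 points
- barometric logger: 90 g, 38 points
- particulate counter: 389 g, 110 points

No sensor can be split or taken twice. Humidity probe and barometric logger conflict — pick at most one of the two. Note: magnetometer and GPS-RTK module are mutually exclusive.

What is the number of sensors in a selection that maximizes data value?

Best achievable data value is 330.
For example humidity probe + acoustic recorder + radio tag reader + GPS-RTK module + particulate counter achieves it, using 893 g.
Any selection reaching 330 contains exactly 5 sensors.

5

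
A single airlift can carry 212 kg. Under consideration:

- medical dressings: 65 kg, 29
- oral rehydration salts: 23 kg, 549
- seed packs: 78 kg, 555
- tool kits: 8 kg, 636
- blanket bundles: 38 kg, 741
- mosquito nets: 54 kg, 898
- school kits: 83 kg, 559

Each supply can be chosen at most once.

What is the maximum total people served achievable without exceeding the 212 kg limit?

3383

Filling by ratio: oral rehydration salts + seed packs + tool kits + blanket bundles + mosquito nets for 3379, with 11 kg left unused.
Replace seed packs with school kits: the trade gains 4 net, giving 3383 at 206 kg.
No other feasible combination exceeds 3383.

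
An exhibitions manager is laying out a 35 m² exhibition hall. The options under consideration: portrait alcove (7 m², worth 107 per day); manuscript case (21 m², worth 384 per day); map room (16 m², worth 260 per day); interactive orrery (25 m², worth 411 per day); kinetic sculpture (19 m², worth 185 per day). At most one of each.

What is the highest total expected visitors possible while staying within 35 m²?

518

By expected visitors per m²: manuscript case 18.29, interactive orrery 16.44, map room 16.25, portrait alcove 15.29 lead.
Filling by ratio: portrait alcove + manuscript case for 491, with 7 m² left unused.
Replace manuscript case with interactive orrery: the trade gains 27 net, giving 518 at 32 m².
Next best is portrait alcove + manuscript case at 491 (28 m²) — short by 27.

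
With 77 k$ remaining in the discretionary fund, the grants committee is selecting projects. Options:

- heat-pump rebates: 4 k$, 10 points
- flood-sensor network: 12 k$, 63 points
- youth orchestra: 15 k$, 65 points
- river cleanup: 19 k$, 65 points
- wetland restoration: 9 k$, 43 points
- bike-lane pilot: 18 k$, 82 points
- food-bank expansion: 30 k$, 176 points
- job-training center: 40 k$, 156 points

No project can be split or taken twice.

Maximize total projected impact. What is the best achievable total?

386

Greedy by ratio would take heat-pump rebates + flood-sensor network + wetland restoration + bike-lane pilot + food-bank expansion: 73 k$ used, total 374.
Dropping heat-pump rebates and wetland restoration frees 13 k$; slotting in youth orchestra (15 k$) lifts the total to 386 at 75 k$.
No other feasible combination exceeds 386.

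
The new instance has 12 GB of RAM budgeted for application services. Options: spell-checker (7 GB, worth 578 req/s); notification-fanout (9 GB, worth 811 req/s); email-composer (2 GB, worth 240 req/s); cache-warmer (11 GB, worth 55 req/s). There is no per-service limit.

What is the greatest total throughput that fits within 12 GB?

Taking 6×email-composer: 12 GB used, 1440 in throughput.

1440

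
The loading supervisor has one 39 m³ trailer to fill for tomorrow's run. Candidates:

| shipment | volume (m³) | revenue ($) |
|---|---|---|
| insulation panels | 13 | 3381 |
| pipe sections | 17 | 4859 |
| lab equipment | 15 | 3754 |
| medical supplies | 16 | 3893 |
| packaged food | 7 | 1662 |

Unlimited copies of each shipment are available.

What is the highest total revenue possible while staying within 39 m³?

10275

Ranking by ratio (revenue/m³): pipe sections 285.82, insulation panels 260.08, lab equipment 250.27.
A density-first pass picks 2×pipe sections — 9718 at 34 m³.
The 17 m³ tied up in pipe sections is better spent on lab equipment + packaged food — total rises to 10275 (39 m³).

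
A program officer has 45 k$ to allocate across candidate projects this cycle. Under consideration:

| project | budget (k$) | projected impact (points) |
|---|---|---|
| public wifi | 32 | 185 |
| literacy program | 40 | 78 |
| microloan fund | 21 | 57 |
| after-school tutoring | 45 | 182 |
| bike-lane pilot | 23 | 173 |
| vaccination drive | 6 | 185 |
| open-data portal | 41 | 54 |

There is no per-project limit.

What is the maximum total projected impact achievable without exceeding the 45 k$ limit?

The ratio ordering already packs tightly: 7×vaccination drive, 42 k$, 1295.

1295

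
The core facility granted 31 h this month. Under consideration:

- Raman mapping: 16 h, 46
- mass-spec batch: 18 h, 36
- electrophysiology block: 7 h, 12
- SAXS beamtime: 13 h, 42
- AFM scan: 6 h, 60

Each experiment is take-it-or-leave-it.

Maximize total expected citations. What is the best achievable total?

118

Density check — AFM scan 10.00, SAXS beamtime 3.23, Raman mapping 2.88, mass-spec batch 2.00 are the best per h.
Taking the top-ratio experiments first gives electrophysiology block + SAXS beamtime + AFM scan for 114 (26 h).
Replace SAXS beamtime with Raman mapping: the trade gains 4 net, giving 118 at 29 h.
Nothing else within 31 h beats 118.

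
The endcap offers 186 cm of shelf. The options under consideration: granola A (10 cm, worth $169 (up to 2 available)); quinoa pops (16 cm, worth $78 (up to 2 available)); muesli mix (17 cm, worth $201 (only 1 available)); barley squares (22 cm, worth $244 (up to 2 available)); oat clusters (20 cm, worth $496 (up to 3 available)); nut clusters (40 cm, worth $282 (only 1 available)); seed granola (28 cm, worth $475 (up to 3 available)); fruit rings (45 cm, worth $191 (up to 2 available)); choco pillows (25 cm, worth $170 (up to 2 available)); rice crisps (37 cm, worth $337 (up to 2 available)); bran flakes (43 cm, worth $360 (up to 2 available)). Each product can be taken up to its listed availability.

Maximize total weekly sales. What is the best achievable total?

Ranking by ratio (weekly sales/cm): oat clusters 24.80, seed granola 16.96, granola A 16.90.
Filling by ratio: 2×granola A + muesli mix + 3×oat clusters + 3×seed granola for 3452, with 5 cm left unused.
Replace muesli mix with barley squares: the trade gains 43 net, giving 3495 at 186 cm.

3495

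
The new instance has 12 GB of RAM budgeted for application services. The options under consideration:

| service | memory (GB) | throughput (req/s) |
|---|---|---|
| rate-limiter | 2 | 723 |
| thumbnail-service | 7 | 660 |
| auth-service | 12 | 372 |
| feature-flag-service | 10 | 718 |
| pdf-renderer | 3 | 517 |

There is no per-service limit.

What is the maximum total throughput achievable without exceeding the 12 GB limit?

4338

6×rate-limiter uses 12 of the 12 GB and totals 4338.
That's the maximum — no swap from here does better than 4338.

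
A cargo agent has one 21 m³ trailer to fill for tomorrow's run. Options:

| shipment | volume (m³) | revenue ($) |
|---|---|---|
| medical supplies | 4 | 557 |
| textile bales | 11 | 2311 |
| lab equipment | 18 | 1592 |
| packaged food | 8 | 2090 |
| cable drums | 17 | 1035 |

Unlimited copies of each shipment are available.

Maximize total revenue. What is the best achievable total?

4737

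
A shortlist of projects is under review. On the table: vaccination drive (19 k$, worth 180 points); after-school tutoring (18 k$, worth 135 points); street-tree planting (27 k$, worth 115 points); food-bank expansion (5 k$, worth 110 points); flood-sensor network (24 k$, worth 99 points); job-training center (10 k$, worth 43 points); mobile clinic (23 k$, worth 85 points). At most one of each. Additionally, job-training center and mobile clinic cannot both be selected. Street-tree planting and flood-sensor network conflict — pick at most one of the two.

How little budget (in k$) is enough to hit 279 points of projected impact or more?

24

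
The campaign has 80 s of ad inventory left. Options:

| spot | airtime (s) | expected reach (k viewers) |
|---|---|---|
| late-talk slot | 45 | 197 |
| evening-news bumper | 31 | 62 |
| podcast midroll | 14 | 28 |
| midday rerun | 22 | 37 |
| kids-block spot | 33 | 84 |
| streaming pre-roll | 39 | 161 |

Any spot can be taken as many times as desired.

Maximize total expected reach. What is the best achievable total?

Greedy by ratio would take late-talk slot + kids-block spot: 78 s used, total 281.
Dropping late-talk slot and kids-block spot frees 78 s; slotting in 2×streaming pre-roll (78 s) lifts the total to 322 at 78 s.
That's the maximum — no swap from here does better than 322.

322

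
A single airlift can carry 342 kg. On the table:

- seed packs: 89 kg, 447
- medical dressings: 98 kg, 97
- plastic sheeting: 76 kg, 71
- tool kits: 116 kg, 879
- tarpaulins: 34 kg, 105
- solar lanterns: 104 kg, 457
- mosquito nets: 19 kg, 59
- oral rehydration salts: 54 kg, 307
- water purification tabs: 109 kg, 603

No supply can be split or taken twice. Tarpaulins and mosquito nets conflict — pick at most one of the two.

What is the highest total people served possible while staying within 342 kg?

Best packing: seed packs + tool kits + mosquito nets + water purification tabs — 333 kg, 1988 total.

1988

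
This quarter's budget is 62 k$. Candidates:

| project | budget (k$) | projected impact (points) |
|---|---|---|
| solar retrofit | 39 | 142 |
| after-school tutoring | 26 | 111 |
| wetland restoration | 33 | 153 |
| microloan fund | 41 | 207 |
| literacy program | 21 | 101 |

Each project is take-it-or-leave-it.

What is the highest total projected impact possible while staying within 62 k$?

The ratio ordering already packs tightly: microloan fund + literacy program, 62 k$, 308.
The closest alternative, after-school tutoring + wetland restoration, reaches only 264.

308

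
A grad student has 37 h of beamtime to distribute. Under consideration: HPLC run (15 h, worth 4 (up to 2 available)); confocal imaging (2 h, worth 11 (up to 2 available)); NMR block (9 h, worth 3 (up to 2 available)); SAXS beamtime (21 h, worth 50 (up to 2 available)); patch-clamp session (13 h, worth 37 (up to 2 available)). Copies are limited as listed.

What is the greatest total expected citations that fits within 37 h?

98

Filling by ratio: 2×confocal imaging + 2×patch-clamp session for 96, with 7 h left unused.
The 15 h tied up in confocal imaging and patch-clamp session is better spent on SAXS beamtime — total rises to 98 (36 h).
The spare 1 h is too small for any remaining experiment, and no exchange beats 98.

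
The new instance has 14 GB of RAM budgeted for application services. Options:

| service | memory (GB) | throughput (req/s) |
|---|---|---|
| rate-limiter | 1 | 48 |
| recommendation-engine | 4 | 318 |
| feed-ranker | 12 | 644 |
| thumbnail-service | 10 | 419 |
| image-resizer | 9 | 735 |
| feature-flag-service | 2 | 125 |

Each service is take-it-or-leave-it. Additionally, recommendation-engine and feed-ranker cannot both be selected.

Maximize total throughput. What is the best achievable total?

The ratio ordering already packs tightly: rate-limiter + recommendation-engine + image-resizer, 14 GB, 1101.
Next best is recommendation-engine + image-resizer at 1053 (13 GB) — short by 48.

1101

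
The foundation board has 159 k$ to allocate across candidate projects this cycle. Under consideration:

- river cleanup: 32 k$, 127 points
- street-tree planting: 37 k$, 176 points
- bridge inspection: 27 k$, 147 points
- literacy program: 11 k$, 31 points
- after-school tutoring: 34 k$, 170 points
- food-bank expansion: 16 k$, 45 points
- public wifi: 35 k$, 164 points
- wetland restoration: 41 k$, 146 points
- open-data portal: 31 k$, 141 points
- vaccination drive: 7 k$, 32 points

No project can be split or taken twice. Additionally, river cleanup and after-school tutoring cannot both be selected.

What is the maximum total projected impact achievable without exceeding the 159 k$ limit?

734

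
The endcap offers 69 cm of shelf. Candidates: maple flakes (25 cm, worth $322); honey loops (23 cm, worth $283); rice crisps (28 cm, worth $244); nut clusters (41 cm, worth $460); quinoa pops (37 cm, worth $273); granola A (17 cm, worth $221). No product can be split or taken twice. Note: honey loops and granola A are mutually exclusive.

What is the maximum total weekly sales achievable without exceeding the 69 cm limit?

782

Maple flakes + nut clusters uses 66 of the 69 cm and totals 782.
An exhaustive check of the 64 subsets confirms 782.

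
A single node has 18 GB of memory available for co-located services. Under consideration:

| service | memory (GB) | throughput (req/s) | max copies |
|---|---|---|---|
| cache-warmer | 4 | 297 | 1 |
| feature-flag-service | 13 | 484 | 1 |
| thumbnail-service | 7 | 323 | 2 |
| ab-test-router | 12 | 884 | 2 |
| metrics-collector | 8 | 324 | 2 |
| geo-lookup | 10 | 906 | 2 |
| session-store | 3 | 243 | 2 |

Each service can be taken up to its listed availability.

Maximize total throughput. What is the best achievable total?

The ratio heuristic lands on geo-lookup + 2×session-store (1392) but leaves 2 GB idle.
Dropping session-store frees 3 GB; slotting in cache-warmer (4 GB) lifts the total to 1446 at 17 GB.

1446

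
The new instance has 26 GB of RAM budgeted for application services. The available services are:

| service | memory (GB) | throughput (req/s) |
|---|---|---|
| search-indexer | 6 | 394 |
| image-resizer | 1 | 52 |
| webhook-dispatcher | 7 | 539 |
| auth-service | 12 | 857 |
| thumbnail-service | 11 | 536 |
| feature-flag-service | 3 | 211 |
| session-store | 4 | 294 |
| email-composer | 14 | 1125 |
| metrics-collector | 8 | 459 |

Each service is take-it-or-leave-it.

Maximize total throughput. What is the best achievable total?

The ratio ordering already packs tightly: image-resizer + webhook-dispatcher + session-store + email-composer, 26 GB, 2010.

2010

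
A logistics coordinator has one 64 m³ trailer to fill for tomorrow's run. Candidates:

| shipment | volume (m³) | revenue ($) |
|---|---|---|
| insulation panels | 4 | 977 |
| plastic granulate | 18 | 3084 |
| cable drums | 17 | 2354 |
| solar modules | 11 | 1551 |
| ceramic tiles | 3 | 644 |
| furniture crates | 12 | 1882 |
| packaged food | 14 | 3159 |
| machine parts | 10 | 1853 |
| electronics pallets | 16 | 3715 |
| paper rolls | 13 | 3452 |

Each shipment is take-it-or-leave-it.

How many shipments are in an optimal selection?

The maximum revenue within 64 m³ is 14054.
plastic granulate + ceramic tiles + packaged food + electronics pallets + paper rolls hits 14054 at 64 m³.
All optima have 5 shipments.

5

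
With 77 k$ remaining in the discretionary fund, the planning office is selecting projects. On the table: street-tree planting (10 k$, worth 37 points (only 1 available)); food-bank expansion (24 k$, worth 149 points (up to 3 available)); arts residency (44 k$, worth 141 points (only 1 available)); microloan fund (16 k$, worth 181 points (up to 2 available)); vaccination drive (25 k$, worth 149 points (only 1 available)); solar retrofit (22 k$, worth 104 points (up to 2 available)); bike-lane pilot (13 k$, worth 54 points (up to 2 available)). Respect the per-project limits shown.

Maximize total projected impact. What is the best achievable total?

570

Taking the top-ratio projects first gives food-bank expansion + 2×microloan fund + bike-lane pilot for 565 (69 k$).
Dropping food-bank expansion and bike-lane pilot frees 37 k$; slotting in 2×solar retrofit (44 k$) lifts the total to 570 at 76 k$.
Nothing else within 77 k$ beats 570.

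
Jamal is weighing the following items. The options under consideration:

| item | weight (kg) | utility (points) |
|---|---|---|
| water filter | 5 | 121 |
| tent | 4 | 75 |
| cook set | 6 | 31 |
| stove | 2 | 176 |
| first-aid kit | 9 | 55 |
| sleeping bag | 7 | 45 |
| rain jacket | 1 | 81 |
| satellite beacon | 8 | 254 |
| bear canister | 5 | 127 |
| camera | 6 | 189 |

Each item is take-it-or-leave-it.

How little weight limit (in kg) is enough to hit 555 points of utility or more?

14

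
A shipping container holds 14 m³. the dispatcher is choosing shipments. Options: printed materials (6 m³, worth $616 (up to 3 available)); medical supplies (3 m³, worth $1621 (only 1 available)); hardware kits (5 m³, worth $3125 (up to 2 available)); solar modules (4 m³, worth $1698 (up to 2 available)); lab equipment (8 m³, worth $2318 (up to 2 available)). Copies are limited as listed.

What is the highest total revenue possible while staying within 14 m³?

Filling by ratio: medical supplies + 2×hardware kits for 7871, with 1 m³ left unused.
Dropping medical supplies frees 3 m³; slotting in solar modules (4 m³) lifts the total to 7948 at 14 m³.
No other feasible combination exceeds 7948.

7948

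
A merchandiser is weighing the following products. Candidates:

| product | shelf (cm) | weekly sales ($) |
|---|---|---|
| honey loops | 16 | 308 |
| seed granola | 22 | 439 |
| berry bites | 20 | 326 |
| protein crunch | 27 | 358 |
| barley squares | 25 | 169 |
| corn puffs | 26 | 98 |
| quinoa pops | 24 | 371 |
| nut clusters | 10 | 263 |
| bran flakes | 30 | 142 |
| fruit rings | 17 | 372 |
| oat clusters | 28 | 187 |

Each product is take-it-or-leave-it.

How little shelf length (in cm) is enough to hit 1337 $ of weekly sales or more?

Look for the lowest-shelf combination reaching 1337.
honey loops + seed granola + nut clusters + fruit rings reaches 1382 using 65 cm.
Any bundle with less than 65 cm falls short of 1337.

65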